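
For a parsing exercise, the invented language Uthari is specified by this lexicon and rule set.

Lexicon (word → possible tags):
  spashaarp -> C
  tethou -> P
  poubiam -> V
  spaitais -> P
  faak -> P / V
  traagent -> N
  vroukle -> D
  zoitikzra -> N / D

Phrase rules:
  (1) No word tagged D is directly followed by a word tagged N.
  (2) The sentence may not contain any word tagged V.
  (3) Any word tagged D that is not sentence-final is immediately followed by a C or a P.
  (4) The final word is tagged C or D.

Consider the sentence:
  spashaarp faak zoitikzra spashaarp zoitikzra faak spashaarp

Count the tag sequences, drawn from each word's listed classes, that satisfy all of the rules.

Candidates per position — 1:spashaarp {C}; 2:faak {P,V}; 3:zoitikzra {N,D}; 4:spashaarp {C}; 5:zoitikzra {N,D}; 6:faak {P,V}; 7:spashaarp {C}.
There are 16 candidate sequences in total.
The sequences that satisfy every rule: C P N C N P C; C P N C D P C; C P D C N P C; C P D C D P C.
Count = 4.

4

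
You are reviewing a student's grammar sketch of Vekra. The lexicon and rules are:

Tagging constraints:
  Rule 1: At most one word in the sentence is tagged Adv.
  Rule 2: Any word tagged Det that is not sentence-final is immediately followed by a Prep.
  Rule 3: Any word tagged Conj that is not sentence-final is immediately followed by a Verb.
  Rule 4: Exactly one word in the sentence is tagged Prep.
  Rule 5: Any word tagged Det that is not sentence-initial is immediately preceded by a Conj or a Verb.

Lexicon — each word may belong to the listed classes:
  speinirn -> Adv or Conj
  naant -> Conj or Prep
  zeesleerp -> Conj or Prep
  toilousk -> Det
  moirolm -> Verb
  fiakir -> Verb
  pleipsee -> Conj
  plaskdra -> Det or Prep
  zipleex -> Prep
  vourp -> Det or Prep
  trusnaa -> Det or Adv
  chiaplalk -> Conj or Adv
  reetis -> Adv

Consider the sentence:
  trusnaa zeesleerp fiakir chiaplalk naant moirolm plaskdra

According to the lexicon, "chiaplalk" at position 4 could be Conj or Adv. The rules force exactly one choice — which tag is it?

Adv

Candidates per position — 1:trusnaa {Det,Adv}; 2:zeesleerp {Conj,Prep}; 3:fiakir {Verb}; 4:chiaplalk {Conj,Adv}; 5:naant {Conj,Prep}; 6:moirolm {Verb}; 7:plaskdra {Det,Prep}.
Position 4: tagging it Conj would leave rule 3 unsatisfiable, so it must be Adv.
Position 1: tagging it Adv would leave rule 1 unsatisfiable, so it must be Det.
Position 2: tagging it Conj would leave rule 2 unsatisfiable, so it must be Prep.
Position 5: tagging it Prep would leave rule 4 unsatisfiable, so it must be Conj.
Position 7: tagging it Prep would leave rule 4 unsatisfiable, so it must be Det.
So the tagging must be: Det Prep Verb Adv Conj Verb Det.
Verifying each rule — rule 1 ok; rule 2 ok; rule 3 ok; rule 4 ok; rule 5 ok.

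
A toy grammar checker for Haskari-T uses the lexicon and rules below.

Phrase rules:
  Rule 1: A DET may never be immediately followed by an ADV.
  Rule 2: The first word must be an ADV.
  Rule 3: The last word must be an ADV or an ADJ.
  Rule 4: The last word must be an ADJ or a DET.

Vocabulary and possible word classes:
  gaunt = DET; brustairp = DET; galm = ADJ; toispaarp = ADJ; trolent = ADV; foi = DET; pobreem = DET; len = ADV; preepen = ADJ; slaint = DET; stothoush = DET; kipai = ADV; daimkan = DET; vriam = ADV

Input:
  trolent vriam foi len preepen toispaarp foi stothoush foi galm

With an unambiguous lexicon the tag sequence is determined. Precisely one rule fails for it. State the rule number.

1

Fixed tagging: ADV ADV DET ADV ADJ ADJ DET DET DET ADJ.
Checking each rule: R1 fail, R2 pass, R3 pass, R4 pass.
Only rule 1 fails.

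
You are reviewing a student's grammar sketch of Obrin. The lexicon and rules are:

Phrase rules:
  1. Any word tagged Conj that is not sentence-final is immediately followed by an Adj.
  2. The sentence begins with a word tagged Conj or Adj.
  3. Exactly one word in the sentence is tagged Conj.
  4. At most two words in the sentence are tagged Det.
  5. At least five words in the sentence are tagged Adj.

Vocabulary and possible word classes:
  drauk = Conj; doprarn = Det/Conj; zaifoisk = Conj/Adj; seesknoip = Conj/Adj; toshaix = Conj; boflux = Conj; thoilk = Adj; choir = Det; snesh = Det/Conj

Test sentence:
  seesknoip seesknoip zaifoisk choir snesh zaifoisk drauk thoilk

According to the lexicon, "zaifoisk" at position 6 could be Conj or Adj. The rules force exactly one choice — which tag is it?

Adj

Candidates per position — 1:seesknoip {Conj,Adj}; 2:seesknoip {Conj,Adj}; 3:zaifoisk {Conj,Adj}; 4:choir {Det}; 5:snesh {Det,Conj}; 6:zaifoisk {Conj,Adj}; 7:drauk {Conj}; 8:thoilk {Adj}.
If word 1 were Conj, no tagging could satisfy rule 3; so word 1 is Adj.
If word 2 were Conj, no tagging could satisfy rule 3; so word 2 is Adj.
If word 3 were Conj, no tagging could satisfy rule 1; so word 3 is Adj.
If word 5 were Conj, no tagging could satisfy rule 3; so word 5 is Det.
If word 6 were Conj, no tagging could satisfy rule 1; so word 6 is Adj.
That leaves exactly one tagging: Adj Adj Adj Det Det Adj Conj Adj.
Rule-by-rule: rule 1 ok; rule 2 ok; rule 3 ok; rule 4 ok; rule 5 ok.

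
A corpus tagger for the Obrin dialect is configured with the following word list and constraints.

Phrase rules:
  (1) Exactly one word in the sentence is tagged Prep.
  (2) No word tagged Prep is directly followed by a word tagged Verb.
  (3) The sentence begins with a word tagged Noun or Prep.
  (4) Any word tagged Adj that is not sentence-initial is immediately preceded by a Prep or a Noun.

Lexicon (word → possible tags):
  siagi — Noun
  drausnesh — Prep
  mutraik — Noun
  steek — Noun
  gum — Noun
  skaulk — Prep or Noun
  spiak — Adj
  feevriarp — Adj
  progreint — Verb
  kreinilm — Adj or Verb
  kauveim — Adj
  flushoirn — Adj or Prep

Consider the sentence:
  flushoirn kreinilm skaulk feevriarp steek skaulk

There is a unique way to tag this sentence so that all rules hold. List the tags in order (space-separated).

Prep Adj Noun Adj Noun Noun

Candidates per position — 1:flushoirn {Adj,Prep}; 2:kreinilm {Adj,Verb}; 3:skaulk {Prep,Noun}; 4:feevriarp {Adj}; 5:steek {Noun}; 6:skaulk {Prep,Noun}.
If word 1 were Adj, no tagging could satisfy rule 3; so word 1 is Prep.
If word 2 were Verb, no tagging could satisfy rule 2; so word 2 is Adj.
If word 3 were Prep, no tagging could satisfy rule 1; so word 3 is Noun.
If word 6 were Prep, no tagging could satisfy rule 1; so word 6 is Noun.
That leaves exactly one tagging: Prep Adj Noun Adj Noun Noun.
Checking: rule 1 holds; rule 2 holds; rule 3 holds; rule 4 holds.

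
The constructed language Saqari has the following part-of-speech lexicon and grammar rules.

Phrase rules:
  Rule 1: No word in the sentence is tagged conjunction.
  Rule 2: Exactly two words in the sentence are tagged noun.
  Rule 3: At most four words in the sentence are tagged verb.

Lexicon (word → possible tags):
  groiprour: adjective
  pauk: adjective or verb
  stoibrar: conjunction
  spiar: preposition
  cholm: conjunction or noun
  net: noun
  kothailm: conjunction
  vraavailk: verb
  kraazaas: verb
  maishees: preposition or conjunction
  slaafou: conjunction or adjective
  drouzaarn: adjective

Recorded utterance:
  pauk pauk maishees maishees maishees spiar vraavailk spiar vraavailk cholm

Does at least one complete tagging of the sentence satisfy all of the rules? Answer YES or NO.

NO

Candidates per position — 1:pauk {adjective,verb}; 2:pauk {adjective,verb}; 3:maishees {preposition,conjunction}; 4:maishees {preposition,conjunction}; 5:maishees {preposition,conjunction}; 6:spiar {preposition}; 7:vraavailk {verb}; 8:spiar {preposition}; 9:vraavailk {verb}; 10:cholm {conjunction,noun}.
Rule 2 cannot be satisfied by any choice of tags from the lexicon.
So there is no consistent tagging.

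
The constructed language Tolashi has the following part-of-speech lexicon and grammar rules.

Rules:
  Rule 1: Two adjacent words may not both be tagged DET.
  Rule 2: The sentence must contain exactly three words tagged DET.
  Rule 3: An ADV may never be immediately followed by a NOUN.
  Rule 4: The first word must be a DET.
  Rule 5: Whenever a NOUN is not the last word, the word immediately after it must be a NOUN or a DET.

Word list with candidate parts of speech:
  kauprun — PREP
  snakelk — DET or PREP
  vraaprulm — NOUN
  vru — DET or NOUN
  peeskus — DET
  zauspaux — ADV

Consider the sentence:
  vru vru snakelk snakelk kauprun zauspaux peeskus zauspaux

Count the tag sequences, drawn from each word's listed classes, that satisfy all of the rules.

1

Candidates per position — 1:vru {DET,NOUN}; 2:vru {DET,NOUN}; 3:snakelk {DET,PREP}; 4:snakelk {DET,PREP}; 5:kauprun {PREP}; 6:zauspaux {ADV}; 7:peeskus {DET}; 8:zauspaux {ADV}.
There are 16 candidate sequences in total.
The sequences that satisfy every rule: DET NOUN DET PREP PREP ADV DET ADV.
Count = 1.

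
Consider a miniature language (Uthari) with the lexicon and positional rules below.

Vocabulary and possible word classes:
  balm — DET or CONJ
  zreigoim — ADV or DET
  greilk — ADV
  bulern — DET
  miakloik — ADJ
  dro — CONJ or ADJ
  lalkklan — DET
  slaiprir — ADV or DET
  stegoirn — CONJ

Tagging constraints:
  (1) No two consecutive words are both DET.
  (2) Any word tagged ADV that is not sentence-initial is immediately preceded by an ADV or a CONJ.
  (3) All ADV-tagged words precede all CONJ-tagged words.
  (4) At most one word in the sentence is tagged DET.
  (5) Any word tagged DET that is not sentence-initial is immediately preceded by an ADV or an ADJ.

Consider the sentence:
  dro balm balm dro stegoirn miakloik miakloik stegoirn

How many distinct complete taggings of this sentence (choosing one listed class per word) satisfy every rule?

6

Candidates per position — 1:dro {CONJ,ADJ}; 2:balm {DET,CONJ}; 3:balm {DET,CONJ}; 4:dro {CONJ,ADJ}; 5:stegoirn {CONJ}; 6:miakloik {ADJ}; 7:miakloik {ADJ}; 8:stegoirn {CONJ}.
There are 16 candidate sequences in total.
Checking each against the rules leaves 6 sequences.
Count = 6.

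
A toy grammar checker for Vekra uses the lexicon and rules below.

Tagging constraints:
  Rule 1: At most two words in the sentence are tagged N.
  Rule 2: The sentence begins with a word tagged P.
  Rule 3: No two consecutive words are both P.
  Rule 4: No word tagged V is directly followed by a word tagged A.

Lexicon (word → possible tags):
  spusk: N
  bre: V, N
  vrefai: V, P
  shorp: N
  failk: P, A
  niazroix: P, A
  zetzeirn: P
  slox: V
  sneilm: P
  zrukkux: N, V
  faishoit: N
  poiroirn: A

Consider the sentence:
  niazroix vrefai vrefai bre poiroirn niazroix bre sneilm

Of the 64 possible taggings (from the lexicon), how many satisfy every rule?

8

Candidates per position — 1:niazroix {P,A}; 2:vrefai {V,P}; 3:vrefai {V,P}; 4:bre {V,N}; 5:poiroirn {A}; 6:niazroix {P,A}; 7:bre {V,N}; 8:sneilm {P}.
There are 64 candidate sequences in total.
Checking each against the rules leaves 8 sequences.
Count = 8.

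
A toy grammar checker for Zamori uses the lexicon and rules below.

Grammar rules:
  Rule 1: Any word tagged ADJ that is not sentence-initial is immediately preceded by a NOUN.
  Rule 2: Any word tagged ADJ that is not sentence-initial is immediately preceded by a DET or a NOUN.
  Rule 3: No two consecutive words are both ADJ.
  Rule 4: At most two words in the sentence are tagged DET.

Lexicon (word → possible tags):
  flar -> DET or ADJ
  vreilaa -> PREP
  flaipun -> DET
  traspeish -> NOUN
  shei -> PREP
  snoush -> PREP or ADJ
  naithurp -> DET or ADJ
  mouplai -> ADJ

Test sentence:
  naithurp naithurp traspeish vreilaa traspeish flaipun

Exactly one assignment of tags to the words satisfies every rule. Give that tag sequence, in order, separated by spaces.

Candidates per position — 1:naithurp {DET,ADJ}; 2:naithurp {DET,ADJ}; 3:traspeish {NOUN}; 4:vreilaa {PREP}; 5:traspeish {NOUN}; 6:flaipun {DET}.
At position 2, choosing ADJ makes rule 1 impossible to satisfy; hence DET.
At position 1, choosing DET makes rule 4 impossible to satisfy; hence ADJ.
The unique satisfying tagging is: ADJ DET NOUN PREP NOUN DET.
Rule-by-rule: rule 1 ok; rule 2 ok; rule 3 ok; rule 4 ok.

ADJ DET NOUN PREP NOUN DET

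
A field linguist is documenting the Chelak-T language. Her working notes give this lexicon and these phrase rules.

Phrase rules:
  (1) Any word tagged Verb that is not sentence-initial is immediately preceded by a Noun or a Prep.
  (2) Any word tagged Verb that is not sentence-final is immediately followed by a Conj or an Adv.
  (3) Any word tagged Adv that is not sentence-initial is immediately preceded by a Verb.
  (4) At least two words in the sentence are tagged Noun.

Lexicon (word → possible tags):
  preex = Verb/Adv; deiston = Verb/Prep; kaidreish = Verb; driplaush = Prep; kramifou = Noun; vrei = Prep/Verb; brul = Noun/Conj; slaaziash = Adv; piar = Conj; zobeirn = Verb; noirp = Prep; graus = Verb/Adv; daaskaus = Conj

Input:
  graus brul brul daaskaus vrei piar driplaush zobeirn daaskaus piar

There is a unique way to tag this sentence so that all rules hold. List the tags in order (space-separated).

Adv Noun Noun Conj Prep Conj Prep Verb Conj Conj

Candidates per position — 1:graus {Verb,Adv}; 2:brul {Noun,Conj}; 3:brul {Noun,Conj}; 4:daaskaus {Conj}; 5:vrei {Prep,Verb}; 6:piar {Conj}; 7:driplaush {Prep}; 8:zobeirn {Verb}; 9:daaskaus {Conj}; 10:piar {Conj}.
At position 2, choosing Conj makes rule 4 impossible to satisfy; hence Noun.
At position 3, choosing Conj makes rule 4 impossible to satisfy; hence Noun.
At position 5, choosing Verb makes rule 1 impossible to satisfy; hence Prep.
At position 1, choosing Verb makes rule 2 impossible to satisfy; hence Adv.
That leaves exactly one tagging: Adv Noun Noun Conj Prep Conj Prep Verb Conj Conj.
Check: rule 1 satisfied; rule 2 satisfied; rule 3 satisfied; rule 4 satisfied.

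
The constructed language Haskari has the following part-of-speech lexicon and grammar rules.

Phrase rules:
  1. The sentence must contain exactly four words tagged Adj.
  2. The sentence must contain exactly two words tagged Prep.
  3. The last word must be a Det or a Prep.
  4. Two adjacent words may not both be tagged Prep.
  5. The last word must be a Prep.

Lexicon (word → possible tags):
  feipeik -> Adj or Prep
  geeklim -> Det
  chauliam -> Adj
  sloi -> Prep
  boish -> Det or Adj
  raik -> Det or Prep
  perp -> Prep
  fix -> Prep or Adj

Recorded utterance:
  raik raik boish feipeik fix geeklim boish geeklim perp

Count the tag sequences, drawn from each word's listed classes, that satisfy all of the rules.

2

Candidates per position — 1:raik {Det,Prep}; 2:raik {Det,Prep}; 3:boish {Det,Adj}; 4:feipeik {Adj,Prep}; 5:fix {Prep,Adj}; 6:geeklim {Det}; 7:boish {Det,Adj}; 8:geeklim {Det}; 9:perp {Prep}.
There are 64 candidate sequences in total.
The sequences that satisfy every rule: Det Prep Adj Adj Adj Det Adj Det Prep; Prep Det Adj Adj Adj Det Adj Det Prep.
Count = 2.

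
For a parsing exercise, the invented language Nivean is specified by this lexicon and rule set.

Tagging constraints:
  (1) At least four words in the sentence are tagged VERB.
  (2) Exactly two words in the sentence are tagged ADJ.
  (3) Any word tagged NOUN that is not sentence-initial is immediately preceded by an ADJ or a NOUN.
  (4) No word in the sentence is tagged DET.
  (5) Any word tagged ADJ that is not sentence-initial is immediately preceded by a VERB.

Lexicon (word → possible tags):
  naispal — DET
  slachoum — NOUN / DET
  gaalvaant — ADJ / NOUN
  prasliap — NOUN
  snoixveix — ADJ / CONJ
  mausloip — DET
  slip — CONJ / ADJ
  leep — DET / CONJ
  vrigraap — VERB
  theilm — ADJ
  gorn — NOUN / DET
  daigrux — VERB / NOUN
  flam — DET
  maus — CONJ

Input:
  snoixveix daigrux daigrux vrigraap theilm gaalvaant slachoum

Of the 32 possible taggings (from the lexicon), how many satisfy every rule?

Candidates per position — 1:snoixveix {ADJ,CONJ}; 2:daigrux {VERB,NOUN}; 3:daigrux {VERB,NOUN}; 4:vrigraap {VERB}; 5:theilm {ADJ}; 6:gaalvaant {ADJ,NOUN}; 7:slachoum {NOUN,DET}.
There are 32 candidate sequences in total.
Rule 1 cannot be satisfied by any choice of tags from the lexicon.
So there is no consistent tagging.
Count = 0.

0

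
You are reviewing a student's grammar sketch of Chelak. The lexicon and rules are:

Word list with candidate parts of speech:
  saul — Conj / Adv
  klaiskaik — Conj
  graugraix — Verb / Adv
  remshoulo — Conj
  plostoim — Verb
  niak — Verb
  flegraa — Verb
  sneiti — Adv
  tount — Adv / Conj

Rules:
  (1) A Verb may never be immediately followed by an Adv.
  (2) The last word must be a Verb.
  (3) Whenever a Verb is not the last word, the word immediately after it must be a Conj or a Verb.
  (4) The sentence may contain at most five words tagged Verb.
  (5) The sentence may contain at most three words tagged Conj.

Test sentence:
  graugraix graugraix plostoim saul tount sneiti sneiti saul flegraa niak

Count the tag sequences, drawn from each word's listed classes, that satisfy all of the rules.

12

Candidates per position — 1:graugraix {Verb,Adv}; 2:graugraix {Verb,Adv}; 3:plostoim {Verb}; 4:saul {Conj,Adv}; 5:tount {Adv,Conj}; 6:sneiti {Adv}; 7:sneiti {Adv}; 8:saul {Conj,Adv}; 9:flegraa {Verb}; 10:niak {Verb}.
There are 32 candidate sequences in total.
Checking each against the rules leaves 12 sequences.
Count = 12.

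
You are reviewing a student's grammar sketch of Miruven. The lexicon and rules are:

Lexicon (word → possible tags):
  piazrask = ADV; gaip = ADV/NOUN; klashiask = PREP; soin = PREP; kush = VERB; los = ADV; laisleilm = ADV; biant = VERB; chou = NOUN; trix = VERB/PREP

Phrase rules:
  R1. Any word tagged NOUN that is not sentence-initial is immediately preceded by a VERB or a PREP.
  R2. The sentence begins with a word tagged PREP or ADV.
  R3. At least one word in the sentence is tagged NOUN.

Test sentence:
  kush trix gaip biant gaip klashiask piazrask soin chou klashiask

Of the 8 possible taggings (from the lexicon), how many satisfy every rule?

Candidates per position — 1:kush {VERB}; 2:trix {VERB,PREP}; 3:gaip {ADV,NOUN}; 4:biant {VERB}; 5:gaip {ADV,NOUN}; 6:klashiask {PREP}; 7:piazrask {ADV}; 8:soin {PREP}; 9:chou {NOUN}; 10:klashiask {PREP}.
There are 8 candidate sequences in total.
Rule 2 cannot be satisfied by any choice of tags from the lexicon.
So there is no consistent tagging.
Count = 0.

0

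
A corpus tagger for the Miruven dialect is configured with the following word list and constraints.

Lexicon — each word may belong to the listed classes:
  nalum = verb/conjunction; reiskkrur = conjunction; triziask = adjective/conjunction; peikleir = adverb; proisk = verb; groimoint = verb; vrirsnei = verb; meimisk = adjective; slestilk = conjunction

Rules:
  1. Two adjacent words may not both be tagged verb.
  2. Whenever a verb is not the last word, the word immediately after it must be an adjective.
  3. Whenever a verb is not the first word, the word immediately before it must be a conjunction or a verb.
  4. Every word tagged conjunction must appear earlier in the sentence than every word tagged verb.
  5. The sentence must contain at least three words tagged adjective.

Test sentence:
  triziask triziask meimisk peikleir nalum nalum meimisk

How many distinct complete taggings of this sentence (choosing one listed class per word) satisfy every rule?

6

Candidates per position — 1:triziask {adjective,conjunction}; 2:triziask {adjective,conjunction}; 3:meimisk {adjective}; 4:peikleir {adverb}; 5:nalum {verb,conjunction}; 6:nalum {verb,conjunction}; 7:meimisk {adjective}.
There are 16 candidate sequences in total.
Checking each against the rules leaves 6 sequences.
Count = 6.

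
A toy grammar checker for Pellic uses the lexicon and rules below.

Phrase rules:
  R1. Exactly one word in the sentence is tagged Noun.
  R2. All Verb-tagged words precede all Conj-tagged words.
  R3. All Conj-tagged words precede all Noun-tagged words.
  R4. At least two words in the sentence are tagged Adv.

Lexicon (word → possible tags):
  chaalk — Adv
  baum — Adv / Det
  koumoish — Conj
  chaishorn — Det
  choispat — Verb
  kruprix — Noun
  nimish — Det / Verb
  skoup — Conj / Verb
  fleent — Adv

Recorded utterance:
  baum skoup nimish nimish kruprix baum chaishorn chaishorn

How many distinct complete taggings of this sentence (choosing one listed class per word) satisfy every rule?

Candidates per position — 1:baum {Adv,Det}; 2:skoup {Conj,Verb}; 3:nimish {Det,Verb}; 4:nimish {Det,Verb}; 5:kruprix {Noun}; 6:baum {Adv,Det}; 7:chaishorn {Det}; 8:chaishorn {Det}.
There are 32 candidate sequences in total.
The sequences that satisfy every rule: Adv Conj Det Det Noun Adv Det Det; Adv Verb Det Det Noun Adv Det Det; Adv Verb Det Verb Noun Adv Det Det; Adv Verb Verb Det Noun Adv Det Det; Adv Verb Verb Verb Noun Adv Det Det.
Count = 5.

5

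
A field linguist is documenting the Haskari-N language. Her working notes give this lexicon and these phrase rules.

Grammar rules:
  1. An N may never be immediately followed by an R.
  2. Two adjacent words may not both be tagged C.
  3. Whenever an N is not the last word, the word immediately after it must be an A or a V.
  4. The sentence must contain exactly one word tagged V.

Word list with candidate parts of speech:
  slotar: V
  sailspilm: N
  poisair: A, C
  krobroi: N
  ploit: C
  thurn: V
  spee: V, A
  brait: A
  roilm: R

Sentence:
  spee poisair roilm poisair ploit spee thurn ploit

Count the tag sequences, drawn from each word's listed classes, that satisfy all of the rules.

2

Candidates per position — 1:spee {V,A}; 2:poisair {A,C}; 3:roilm {R}; 4:poisair {A,C}; 5:ploit {C}; 6:spee {V,A}; 7:thurn {V}; 8:ploit {C}.
There are 16 candidate sequences in total.
The sequences that satisfy every rule: A A R A C A V C; A C R A C A V C.
Count = 2.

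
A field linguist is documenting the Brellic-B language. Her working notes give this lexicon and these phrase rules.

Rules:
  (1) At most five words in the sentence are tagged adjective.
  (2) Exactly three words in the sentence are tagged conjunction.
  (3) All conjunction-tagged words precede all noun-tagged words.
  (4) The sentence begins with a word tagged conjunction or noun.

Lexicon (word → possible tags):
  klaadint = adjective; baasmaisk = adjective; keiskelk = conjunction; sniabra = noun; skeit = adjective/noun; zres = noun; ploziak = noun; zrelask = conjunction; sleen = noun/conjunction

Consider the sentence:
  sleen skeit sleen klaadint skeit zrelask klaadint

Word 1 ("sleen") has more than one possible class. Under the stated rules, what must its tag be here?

Candidates per position — 1:sleen {noun,conjunction}; 2:skeit {adjective,noun}; 3:sleen {noun,conjunction}; 4:klaadint {adjective}; 5:skeit {adjective,noun}; 6:zrelask {conjunction}; 7:klaadint {adjective}.
If word 1 were noun, no tagging could satisfy rule 2; so word 1 is conjunction.
If word 2 were noun, no tagging could satisfy rule 3; so word 2 is adjective.
If word 3 were noun, no tagging could satisfy rule 2; so word 3 is conjunction.
If word 5 were noun, no tagging could satisfy rule 3; so word 5 is adjective.
That leaves exactly one tagging: conjunction adjective conjunction adjective adjective conjunction adjective.
Rule-by-rule: rule 1 ok; rule 2 ok; rule 3 ok; rule 4 ok.

conjunction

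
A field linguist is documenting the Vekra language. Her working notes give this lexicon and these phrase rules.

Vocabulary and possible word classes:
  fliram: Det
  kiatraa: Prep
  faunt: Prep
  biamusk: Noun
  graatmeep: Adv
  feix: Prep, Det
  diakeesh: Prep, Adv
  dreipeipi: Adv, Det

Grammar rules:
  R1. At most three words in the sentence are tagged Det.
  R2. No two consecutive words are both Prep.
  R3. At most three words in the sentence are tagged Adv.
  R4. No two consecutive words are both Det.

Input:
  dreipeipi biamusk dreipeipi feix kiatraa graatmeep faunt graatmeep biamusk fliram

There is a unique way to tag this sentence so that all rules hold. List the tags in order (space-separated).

Det Noun Adv Det Prep Adv Prep Adv Noun Det

Candidates per position — 1:dreipeipi {Adv,Det}; 2:biamusk {Noun}; 3:dreipeipi {Adv,Det}; 4:feix {Prep,Det}; 5:kiatraa {Prep}; 6:graatmeep {Adv}; 7:faunt {Prep}; 8:graatmeep {Adv}; 9:biamusk {Noun}; 10:fliram {Det}.
If word 4 were Prep, no tagging could satisfy rule 2; so word 4 is Det.
If word 3 were Det, no tagging could satisfy rule 4; so word 3 is Adv.
If word 1 were Adv, no tagging could satisfy rule 3; so word 1 is Det.
The only consistent sequence is: Det Noun Adv Det Prep Adv Prep Adv Noun Det.
Rule-by-rule: rule 1 ok; rule 2 ok; rule 3 ok; rule 4 ok.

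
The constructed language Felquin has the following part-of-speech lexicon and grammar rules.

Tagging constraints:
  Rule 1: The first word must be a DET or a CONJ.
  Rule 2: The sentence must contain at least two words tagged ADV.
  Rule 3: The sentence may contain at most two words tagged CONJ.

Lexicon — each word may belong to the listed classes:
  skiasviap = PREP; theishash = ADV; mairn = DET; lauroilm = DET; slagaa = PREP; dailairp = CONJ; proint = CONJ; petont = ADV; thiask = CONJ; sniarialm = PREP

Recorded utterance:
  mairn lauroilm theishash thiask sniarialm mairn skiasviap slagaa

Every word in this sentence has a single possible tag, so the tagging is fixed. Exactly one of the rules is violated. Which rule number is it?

Fixed tagging: DET DET ADV CONJ PREP DET PREP PREP.
Rule check: R1 holds, R2 violated, R3 holds.
Only rule 2 fails.

2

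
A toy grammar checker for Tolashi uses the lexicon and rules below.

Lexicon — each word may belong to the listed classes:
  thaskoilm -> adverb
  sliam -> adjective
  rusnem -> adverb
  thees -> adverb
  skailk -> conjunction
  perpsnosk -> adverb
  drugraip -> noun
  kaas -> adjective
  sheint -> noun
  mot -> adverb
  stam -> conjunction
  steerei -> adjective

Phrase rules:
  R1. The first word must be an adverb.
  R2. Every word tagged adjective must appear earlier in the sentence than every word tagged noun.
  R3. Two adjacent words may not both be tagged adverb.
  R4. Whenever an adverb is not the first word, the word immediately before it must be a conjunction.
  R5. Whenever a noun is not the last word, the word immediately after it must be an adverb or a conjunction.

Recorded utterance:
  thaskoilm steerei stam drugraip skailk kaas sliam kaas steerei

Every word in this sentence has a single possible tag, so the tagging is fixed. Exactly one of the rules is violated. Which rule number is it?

Fixed tagging: adverb adjective conjunction noun conjunction adjective adjective adjective adjective.
Checking each rule: R1 ✓, R2 ✗, R3 ✓, R4 ✓, R5 ✓.
Only rule 2 fails.

2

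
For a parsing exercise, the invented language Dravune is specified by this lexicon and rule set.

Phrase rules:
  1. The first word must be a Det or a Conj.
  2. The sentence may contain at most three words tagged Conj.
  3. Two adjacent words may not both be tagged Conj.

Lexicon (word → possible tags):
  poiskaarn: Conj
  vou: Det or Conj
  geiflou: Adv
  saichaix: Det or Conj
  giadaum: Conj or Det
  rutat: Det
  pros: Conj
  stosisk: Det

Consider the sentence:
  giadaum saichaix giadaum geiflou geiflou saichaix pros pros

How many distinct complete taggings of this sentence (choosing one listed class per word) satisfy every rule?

Candidates per position — 1:giadaum {Conj,Det}; 2:saichaix {Det,Conj}; 3:giadaum {Conj,Det}; 4:geiflou {Adv}; 5:geiflou {Adv}; 6:saichaix {Det,Conj}; 7:pros {Conj}; 8:pros {Conj}.
There are 16 candidate sequences in total.
Rule 3 cannot be satisfied by any choice of tags from the lexicon.
So there is no consistent tagging.
Count = 0.

0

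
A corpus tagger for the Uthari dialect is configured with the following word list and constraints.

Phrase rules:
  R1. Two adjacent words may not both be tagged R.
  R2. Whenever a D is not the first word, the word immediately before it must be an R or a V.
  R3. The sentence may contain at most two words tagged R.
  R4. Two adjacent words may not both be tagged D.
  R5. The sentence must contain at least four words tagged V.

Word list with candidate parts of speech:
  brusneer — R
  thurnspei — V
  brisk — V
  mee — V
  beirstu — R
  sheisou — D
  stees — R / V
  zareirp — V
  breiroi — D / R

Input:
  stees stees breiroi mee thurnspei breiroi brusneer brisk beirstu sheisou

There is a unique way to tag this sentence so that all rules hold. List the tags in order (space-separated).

Candidates per position — 1:stees {R,V}; 2:stees {R,V}; 3:breiroi {D,R}; 4:mee {V}; 5:thurnspei {V}; 6:breiroi {D,R}; 7:brusneer {R}; 8:brisk {V}; 9:beirstu {R}; 10:sheisou {D}.
If word 1 were R, no tagging could satisfy rule 3; so word 1 is V.
If word 2 were R, no tagging could satisfy rule 3; so word 2 is V.
If word 3 were R, no tagging could satisfy rule 3; so word 3 is D.
If word 6 were R, no tagging could satisfy rule 1; so word 6 is D.
The unique satisfying tagging is: V V D V V D R V R D.
Checking: rule 1 ✓; rule 2 ✓; rule 3 ✓; rule 4 ✓; rule 5 ✓.

V V D V V D R V R D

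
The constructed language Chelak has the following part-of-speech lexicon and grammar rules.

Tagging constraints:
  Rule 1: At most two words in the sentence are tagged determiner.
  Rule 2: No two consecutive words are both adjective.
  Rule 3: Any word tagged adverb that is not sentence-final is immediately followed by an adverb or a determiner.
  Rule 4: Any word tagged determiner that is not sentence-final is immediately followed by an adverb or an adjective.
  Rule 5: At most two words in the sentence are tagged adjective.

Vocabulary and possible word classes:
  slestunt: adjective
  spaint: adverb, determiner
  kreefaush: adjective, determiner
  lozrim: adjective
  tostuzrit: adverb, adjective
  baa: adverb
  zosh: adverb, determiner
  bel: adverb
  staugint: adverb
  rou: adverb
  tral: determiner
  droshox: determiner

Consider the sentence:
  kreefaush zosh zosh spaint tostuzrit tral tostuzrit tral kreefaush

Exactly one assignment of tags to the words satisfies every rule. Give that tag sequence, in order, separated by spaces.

adjective adverb adverb adverb adverb determiner adverb determiner adjective

Candidates per position — 1:kreefaush {adjective,determiner}; 2:zosh {adverb,determiner}; 3:zosh {adverb,determiner}; 4:spaint {adverb,determiner}; 5:tostuzrit {adverb,adjective}; 6:tral {determiner}; 7:tostuzrit {adverb,adjective}; 8:tral {determiner}; 9:kreefaush {adjective,determiner}.
Position 1: tagging it determiner would leave rule 1 unsatisfiable, so it must be adjective.
Position 2: tagging it determiner would leave rule 1 unsatisfiable, so it must be adverb.
Position 3: tagging it determiner would leave rule 1 unsatisfiable, so it must be adverb.
Position 4: tagging it determiner would leave rule 1 unsatisfiable, so it must be adverb.
Position 5: tagging it adjective would leave rule 3 unsatisfiable, so it must be adverb.
Position 9: tagging it determiner would leave rule 1 unsatisfiable, so it must be adjective.
Position 7: tagging it adjective would leave rule 5 unsatisfiable, so it must be adverb.
That leaves exactly one tagging: adjective adverb adverb adverb adverb determiner adverb determiner adjective.
Rule-by-rule: rule 1 ok; rule 2 ok; rule 3 ok; rule 4 ok; rule 5 ok.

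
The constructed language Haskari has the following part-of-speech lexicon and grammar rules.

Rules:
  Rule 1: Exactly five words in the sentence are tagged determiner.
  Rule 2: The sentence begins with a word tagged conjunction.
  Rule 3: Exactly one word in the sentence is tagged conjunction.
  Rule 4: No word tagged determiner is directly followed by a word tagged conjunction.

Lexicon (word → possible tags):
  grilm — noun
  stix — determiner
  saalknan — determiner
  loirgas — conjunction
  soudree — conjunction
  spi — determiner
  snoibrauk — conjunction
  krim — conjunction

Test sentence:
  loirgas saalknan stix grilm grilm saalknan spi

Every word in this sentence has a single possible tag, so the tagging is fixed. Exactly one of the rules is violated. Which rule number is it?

Fixed tagging: conjunction determiner determiner noun noun determiner determiner.
Applying the rules: R1 ✗, R2 ✓, R3 ✓, R4 ✓.
Only rule 1 fails.

1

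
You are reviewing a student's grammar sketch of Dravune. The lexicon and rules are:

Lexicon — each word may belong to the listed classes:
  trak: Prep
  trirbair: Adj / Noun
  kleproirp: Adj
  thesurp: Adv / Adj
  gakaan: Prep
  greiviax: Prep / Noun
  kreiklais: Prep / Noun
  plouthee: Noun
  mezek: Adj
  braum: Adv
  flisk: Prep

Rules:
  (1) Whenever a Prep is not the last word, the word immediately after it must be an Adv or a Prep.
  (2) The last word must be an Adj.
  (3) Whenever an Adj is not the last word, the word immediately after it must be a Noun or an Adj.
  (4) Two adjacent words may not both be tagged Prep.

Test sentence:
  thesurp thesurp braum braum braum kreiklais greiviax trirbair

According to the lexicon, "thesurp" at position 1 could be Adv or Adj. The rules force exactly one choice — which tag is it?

Candidates per position — 1:thesurp {Adv,Adj}; 2:thesurp {Adv,Adj}; 3:braum {Adv}; 4:braum {Adv}; 5:braum {Adv}; 6:kreiklais {Prep,Noun}; 7:greiviax {Prep,Noun}; 8:trirbair {Adj,Noun}.
If word 1 were Adj, no tagging could satisfy rule 3; so word 1 is Adv.
If word 2 were Adj, no tagging could satisfy rule 3; so word 2 is Adv.
If word 6 were Prep, no tagging could satisfy rule 1; so word 6 is Noun.
If word 7 were Prep, no tagging could satisfy rule 1; so word 7 is Noun.
If word 8 were Noun, no tagging could satisfy rule 2; so word 8 is Adj.
That leaves exactly one tagging: Adv Adv Adv Adv Adv Noun Noun Adj.
Rule-by-rule: rule 1 holds; rule 2 holds; rule 3 holds; rule 4 holds.

Adv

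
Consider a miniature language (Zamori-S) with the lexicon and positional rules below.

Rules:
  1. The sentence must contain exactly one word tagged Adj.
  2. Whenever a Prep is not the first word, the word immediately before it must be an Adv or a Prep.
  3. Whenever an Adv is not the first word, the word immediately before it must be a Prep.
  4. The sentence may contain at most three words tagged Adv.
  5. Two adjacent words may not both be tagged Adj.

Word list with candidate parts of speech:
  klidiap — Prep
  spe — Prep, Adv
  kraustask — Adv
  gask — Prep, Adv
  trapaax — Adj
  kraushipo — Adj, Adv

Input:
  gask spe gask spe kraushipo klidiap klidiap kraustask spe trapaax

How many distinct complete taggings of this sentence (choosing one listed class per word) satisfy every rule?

4

Candidates per position — 1:gask {Prep,Adv}; 2:spe {Prep,Adv}; 3:gask {Prep,Adv}; 4:spe {Prep,Adv}; 5:kraushipo {Adj,Adv}; 6:klidiap {Prep}; 7:klidiap {Prep}; 8:kraustask {Adv}; 9:spe {Prep,Adv}; 10:trapaax {Adj}.
There are 64 candidate sequences in total.
The sequences that satisfy every rule: Prep Prep Prep Prep Adv Prep Prep Adv Prep Adj; Prep Prep Adv Prep Adv Prep Prep Adv Prep Adj; Prep Adv Prep Prep Adv Prep Prep Adv Prep Adj; Adv Prep Prep Prep Adv Prep Prep Adv Prep Adj.
Count = 4.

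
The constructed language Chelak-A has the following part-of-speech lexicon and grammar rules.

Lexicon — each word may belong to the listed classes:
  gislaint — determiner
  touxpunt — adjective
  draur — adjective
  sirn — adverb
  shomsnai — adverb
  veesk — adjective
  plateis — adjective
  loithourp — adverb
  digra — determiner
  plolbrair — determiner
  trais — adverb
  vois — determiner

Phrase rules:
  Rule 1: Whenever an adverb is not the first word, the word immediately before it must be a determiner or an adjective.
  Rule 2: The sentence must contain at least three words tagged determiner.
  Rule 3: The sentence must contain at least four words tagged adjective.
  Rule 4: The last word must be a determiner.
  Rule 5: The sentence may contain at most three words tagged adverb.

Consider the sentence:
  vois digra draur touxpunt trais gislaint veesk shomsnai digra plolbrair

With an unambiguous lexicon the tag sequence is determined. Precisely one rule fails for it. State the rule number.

3

Fixed tagging: determiner determiner adjective adjective adverb determiner adjective adverb determiner determiner.
Rule check: R1 ok, R2 ok, R3 fails, R4 ok, R5 ok.
Only rule 3 fails.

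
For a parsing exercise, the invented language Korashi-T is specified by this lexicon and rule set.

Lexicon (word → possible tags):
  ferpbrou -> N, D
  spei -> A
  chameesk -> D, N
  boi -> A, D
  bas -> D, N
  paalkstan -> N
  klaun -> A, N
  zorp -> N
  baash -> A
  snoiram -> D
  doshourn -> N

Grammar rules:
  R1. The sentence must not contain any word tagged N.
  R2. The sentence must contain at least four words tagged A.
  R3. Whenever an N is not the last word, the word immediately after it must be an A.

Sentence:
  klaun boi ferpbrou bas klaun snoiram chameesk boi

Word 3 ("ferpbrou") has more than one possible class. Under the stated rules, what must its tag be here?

D

Candidates per position — 1:klaun {A,N}; 2:boi {A,D}; 3:ferpbrou {N,D}; 4:bas {D,N}; 5:klaun {A,N}; 6:snoiram {D}; 7:chameesk {D,N}; 8:boi {A,D}.
Position 1: tagging it N would leave rule 1 unsatisfiable, so it must be A.
Position 2: tagging it D would leave rule 2 unsatisfiable, so it must be A.
Position 3: tagging it N would leave rule 1 unsatisfiable, so it must be D.
Position 4: tagging it N would leave rule 1 unsatisfiable, so it must be D.
Position 5: tagging it N would leave rule 1 unsatisfiable, so it must be A.
Position 7: tagging it N would leave rule 1 unsatisfiable, so it must be D.
Position 8: tagging it D would leave rule 2 unsatisfiable, so it must be A.
That leaves exactly one tagging: A A D D A D D A.
Verifying each rule — rule 1 ✓; rule 2 ✓; rule 3 ✓.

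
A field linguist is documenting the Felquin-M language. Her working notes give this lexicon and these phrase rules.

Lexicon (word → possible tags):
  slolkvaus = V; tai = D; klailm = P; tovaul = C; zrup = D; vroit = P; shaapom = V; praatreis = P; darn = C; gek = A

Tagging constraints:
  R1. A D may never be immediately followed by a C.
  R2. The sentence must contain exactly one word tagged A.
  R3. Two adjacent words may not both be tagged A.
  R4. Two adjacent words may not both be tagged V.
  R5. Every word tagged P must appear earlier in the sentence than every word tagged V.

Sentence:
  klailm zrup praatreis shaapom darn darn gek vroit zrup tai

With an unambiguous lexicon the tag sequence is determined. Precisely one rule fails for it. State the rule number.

5

Fixed tagging: P D P V C C A P D D.
Rule check: R1 ✓, R2 ✓, R3 ✓, R4 ✓, R5 ✗.
Only rule 5 fails.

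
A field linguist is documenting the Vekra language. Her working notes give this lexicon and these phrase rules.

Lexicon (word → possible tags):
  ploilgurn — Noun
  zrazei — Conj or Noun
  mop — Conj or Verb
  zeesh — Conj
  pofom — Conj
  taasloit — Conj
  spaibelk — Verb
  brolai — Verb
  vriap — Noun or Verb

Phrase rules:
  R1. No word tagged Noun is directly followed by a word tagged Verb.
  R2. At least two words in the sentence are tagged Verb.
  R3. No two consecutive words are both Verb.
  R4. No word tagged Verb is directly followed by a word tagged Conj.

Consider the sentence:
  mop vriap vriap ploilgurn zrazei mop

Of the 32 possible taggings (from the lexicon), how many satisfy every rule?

2

Candidates per position — 1:mop {Conj,Verb}; 2:vriap {Noun,Verb}; 3:vriap {Noun,Verb}; 4:ploilgurn {Noun}; 5:zrazei {Conj,Noun}; 6:mop {Conj,Verb}.
There are 32 candidate sequences in total.
The sequences that satisfy every rule: Conj Verb Noun Noun Conj Verb; Verb Noun Noun Noun Conj Verb.
Count = 2.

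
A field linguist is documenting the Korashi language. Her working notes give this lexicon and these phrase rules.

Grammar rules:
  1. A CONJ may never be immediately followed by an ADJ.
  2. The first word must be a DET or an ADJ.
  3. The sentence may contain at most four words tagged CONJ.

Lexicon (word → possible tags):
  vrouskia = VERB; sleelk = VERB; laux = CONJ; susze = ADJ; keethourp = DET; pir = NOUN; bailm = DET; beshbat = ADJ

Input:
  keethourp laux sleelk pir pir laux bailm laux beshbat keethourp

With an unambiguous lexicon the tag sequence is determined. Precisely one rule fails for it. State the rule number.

1

Fixed tagging: DET CONJ VERB NOUN NOUN CONJ DET CONJ ADJ DET.
Applying the rules: R1 fail, R2 pass, R3 pass.
Only rule 1 fails.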